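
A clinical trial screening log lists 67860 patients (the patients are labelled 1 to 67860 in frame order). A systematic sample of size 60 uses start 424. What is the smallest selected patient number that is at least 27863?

28699

k = 67860/60 = 1131
Steps past start: ⌈(27863 − 424)/1131⌉ = ⌈27439/1131⌉ = 25
Selected patient: 424 + 25×1131 = 28699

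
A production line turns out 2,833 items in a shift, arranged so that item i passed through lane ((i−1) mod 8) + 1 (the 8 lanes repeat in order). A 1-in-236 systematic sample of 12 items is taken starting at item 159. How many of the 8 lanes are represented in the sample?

Consecutive selections differ by k = 236, so their lane numbers differ by 236 mod 8 = 4.
gcd(236, 8) = 4, so the sample visits 8/4 = 2 distinct residues mod 8.
Start 159 is lane 7; the lanes hit are 3, 7.

2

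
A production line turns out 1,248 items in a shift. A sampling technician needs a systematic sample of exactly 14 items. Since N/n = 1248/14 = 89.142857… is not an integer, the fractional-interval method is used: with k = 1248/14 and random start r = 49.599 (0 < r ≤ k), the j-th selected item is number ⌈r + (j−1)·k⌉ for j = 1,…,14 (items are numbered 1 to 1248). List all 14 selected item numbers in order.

j=1: r + 0k = 49.599 → ⌈·⌉ = 50
j=2: r + 1k = 138.741857… → ⌈·⌉ = 139
j=3: r + 2k = 227.884714… → ⌈·⌉ = 228
j=4: r + 3k = 317.027571… → ⌈·⌉ = 318
j=5: r + 4k = 406.170428… → ⌈·⌉ = 407
j=6: r + 5k = 495.313285… → ⌈·⌉ = 496
j=7: r + 6k = 584.456142… → ⌈·⌉ = 585
j=8: r + 7k = 673.599 → ⌈·⌉ = 674
j=9: r + 8k = 762.741857… → ⌈·⌉ = 763
j=10: r + 9k = 851.884714… → ⌈·⌉ = 852
j=11: r + 10k = 941.027571… → ⌈·⌉ = 942
j=12: r + 11k = 1030.170428… → ⌈·⌉ = 1031
j=13: r + 12k = 1119.313285… → ⌈·⌉ = 1120
j=14: r + 13k = 1208.456142… → ⌈·⌉ = 1209

50, 139, 228, 318, 407, 496, 585, 674, 763, 852, 942, 1031, 1120, 1209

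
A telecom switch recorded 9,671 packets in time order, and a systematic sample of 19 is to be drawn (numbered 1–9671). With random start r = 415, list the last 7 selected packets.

6523, 7032, 7541, 8050, 8559, 9068, 9577

k = N/n = 9671/19 = 509
13th selection = 415 + 12×509 = 6523
14th: 6523 + 509 = 7032
15th: 7032 + 509 = 7541
16th: 7541 + 509 = 8050
17th: 8050 + 509 = 8559
18th: 8559 + 509 = 9068
19th: 9068 + 509 = 9577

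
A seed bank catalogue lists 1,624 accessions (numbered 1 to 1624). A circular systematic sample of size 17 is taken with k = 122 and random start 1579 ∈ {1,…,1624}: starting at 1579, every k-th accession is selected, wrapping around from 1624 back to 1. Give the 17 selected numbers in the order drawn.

1579, 77, 199, 321, 443, 565, 687, 809, 931, 1053, 1175, 1297, 1419, 1541, 39, 161, 283

Selection 1: 1579
Selection 2: 1579 + 122 = 1701 → 1701 − 1624 = 77
Selection 3: 77 + 122 = 199
Selection 4: 199 + 122 = 321
Selection 5: 321 + 122 = 443
Selection 6: 443 + 122 = 565
Selection 7: 565 + 122 = 687
Selection 8: 687 + 122 = 809
Selection 9: 809 + 122 = 931
Selection 10: 931 + 122 = 1053
Selection 11: 1053 + 122 = 1175
Selection 12: 1175 + 122 = 1297
Selection 13: 1297 + 122 = 1419
Selection 14: 1419 + 122 = 1541
Selection 15: 1541 + 122 = 1663 → 1663 − 1624 = 39
Selection 16: 39 + 122 = 161
Selection 17: 161 + 122 = 283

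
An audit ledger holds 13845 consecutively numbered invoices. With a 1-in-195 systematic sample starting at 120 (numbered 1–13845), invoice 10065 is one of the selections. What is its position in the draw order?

52

k = 195
position = (10065 − 120)/195 + 1 = 9945/195 + 1 = 51 + 1 = 52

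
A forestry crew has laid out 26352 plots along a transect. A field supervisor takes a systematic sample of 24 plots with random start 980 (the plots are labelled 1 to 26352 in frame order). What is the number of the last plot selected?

26234

k = 26352/24 = 1098
24th selection = r + (24−1)·k = 980 + 23×1098 = 980 + 25254 = 26234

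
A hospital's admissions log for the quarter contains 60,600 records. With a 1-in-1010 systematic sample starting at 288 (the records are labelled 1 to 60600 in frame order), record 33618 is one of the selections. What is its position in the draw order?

k = 1010
position = (33618 − 288)/1010 + 1 = 33330/1010 + 1 = 33 + 1 = 34

34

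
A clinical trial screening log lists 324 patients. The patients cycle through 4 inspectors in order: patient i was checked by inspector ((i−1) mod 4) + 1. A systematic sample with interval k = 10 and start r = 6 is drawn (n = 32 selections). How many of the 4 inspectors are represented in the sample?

Consecutive selections differ by k = 10, so their inspector numbers differ by 10 mod 4 = 2.
gcd(10, 4) = 2, so the sample visits 4/2 = 2 distinct residues mod 4.
Start 6 is inspector 2; the inspectors hit are 2, 4.

2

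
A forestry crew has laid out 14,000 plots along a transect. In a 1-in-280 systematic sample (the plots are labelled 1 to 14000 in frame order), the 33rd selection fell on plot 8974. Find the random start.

k = 280
r = 8974 − (33−1)×280 = 8974 − 8960 = 14

14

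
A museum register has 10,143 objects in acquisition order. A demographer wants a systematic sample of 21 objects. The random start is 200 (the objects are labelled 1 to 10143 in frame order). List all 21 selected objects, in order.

200, 683, 1166, 1649, 2132, 2615, 3098, 3581, 4064, 4547, 5030, 5513, 5996, 6479, 6962, 7445, 7928, 8411, 8894, 9377, 9860

k = N/n = 10143/21 = 483
object 1: 200
object 2: 200 + 483 = 683
object 3: 683 + 483 = 1166
object 4: 1166 + 483 = 1649
object 5: 1649 + 483 = 2132
object 6: 2132 + 483 = 2615
object 7: 2615 + 483 = 3098
object 8: 3098 + 483 = 3581
object 9: 3581 + 483 = 4064
object 10: 4064 + 483 = 4547
object 11: 4547 + 483 = 5030
object 12: 5030 + 483 = 5513
object 13: 5513 + 483 = 5996
object 14: 5996 + 483 = 6479
object 15: 6479 + 483 = 6962
object 16: 6962 + 483 = 7445
object 17: 7445 + 483 = 7928
object 18: 7928 + 483 = 8411
object 19: 8411 + 483 = 8894
object 20: 8894 + 483 = 9377
object 21: 9377 + 483 = 9860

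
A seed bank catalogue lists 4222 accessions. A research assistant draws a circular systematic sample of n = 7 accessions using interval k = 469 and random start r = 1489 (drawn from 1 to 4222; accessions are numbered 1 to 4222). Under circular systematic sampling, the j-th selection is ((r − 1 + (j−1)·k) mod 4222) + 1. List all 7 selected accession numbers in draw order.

Selection 1: 1489
Selection 2: 1489 + 469 = 1958
Selection 3: 1958 + 469 = 2427
Selection 4: 2427 + 469 = 2896
Selection 5: 2896 + 469 = 3365
Selection 6: 3365 + 469 = 3834
Selection 7: 3834 + 469 = 4303 → 4303 − 4222 = 81

1489, 1958, 2427, 2896, 3365, 3834, 81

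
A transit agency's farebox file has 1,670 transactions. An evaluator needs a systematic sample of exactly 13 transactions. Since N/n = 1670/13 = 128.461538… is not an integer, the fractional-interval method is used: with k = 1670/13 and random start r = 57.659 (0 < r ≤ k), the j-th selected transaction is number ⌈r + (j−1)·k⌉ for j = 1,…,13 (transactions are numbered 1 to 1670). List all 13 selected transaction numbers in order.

j=1: r + 0k = 57.659 → ⌈·⌉ = 58
j=2: r + 1k = 186.120538… → ⌈·⌉ = 187
j=3: r + 2k = 314.582076… → ⌈·⌉ = 315
j=4: r + 3k = 443.043615… → ⌈·⌉ = 444
j=5: r + 4k = 571.505153… → ⌈·⌉ = 572
j=6: r + 5k = 699.966692… → ⌈·⌉ = 700
j=7: r + 6k = 828.428230… → ⌈·⌉ = 829
j=8: r + 7k = 956.889769… → ⌈·⌉ = 957
j=9: r + 8k = 1085.351307… → ⌈·⌉ = 1086
j=10: r + 9k = 1213.812846… → ⌈·⌉ = 1214
j=11: r + 10k = 1342.274384… → ⌈·⌉ = 1343
j=12: r + 11k = 1470.735923… → ⌈·⌉ = 1471
j=13: r + 12k = 1599.197461… → ⌈·⌉ = 1600

58, 187, 315, 444, 572, 700, 829, 957, 1086, 1214, 1343, 1471, 1600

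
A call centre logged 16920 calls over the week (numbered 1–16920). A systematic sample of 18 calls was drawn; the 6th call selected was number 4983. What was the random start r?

283

k = 16920/18 = 940
r = 4983 − (6−1)×940 = 4983 − 4700 = 283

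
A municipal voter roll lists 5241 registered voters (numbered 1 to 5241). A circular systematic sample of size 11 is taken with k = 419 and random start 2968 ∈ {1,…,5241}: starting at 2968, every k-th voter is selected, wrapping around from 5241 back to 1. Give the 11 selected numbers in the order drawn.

Selection 1: 2968
Selection 2: 2968 + 419 = 3387
Selection 3: 3387 + 419 = 3806
Selection 4: 3806 + 419 = 4225
Selection 5: 4225 + 419 = 4644
Selection 6: 4644 + 419 = 5063
Selection 7: 5063 + 419 = 5482 → 5482 − 5241 = 241
Selection 8: 241 + 419 = 660
Selection 9: 660 + 419 = 1079
Selection 10: 1079 + 419 = 1498
Selection 11: 1498 + 419 = 1917

2968, 3387, 3806, 4225, 4644, 5063, 241, 660, 1079, 1498, 1917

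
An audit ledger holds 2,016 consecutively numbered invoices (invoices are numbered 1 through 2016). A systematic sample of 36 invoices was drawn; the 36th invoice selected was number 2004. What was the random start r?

44

k = 2016/36 = 56
r = 2004 − (36−1)×56 = 2004 − 1960 = 44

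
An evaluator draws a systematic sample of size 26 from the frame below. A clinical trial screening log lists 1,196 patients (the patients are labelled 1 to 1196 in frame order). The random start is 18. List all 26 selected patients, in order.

18, 64, 110, 156, 202, 248, 294, 340, 386, 432, 478, 524, 570, 616, 662, 708, 754, 800, 846, 892, 938, 984, 1030, 1076, 1122, 1168

k = N/n = 1196/26 = 46
patient 1: 18
patient 2: 18 + 46 = 64
patient 3: 64 + 46 = 110
patient 4: 110 + 46 = 156
patient 5: 156 + 46 = 202
patient 6: 202 + 46 = 248
patient 7: 248 + 46 = 294
patient 8: 294 + 46 = 340
patient 9: 340 + 46 = 386
patient 10: 386 + 46 = 432
patient 11: 432 + 46 = 478
patient 12: 478 + 46 = 524
patient 13: 524 + 46 = 570
patient 14: 570 + 46 = 616
patient 15: 616 + 46 = 662
patient 16: 662 + 46 = 708
patient 17: 708 + 46 = 754
patient 18: 754 + 46 = 800
patient 19: 800 + 46 = 846
patient 20: 846 + 46 = 892
patient 21: 892 + 46 = 938
patient 22: 938 + 46 = 984
patient 23: 984 + 46 = 1030
patient 24: 1030 + 46 = 1076
patient 25: 1076 + 46 = 1122
patient 26: 1122 + 46 = 1168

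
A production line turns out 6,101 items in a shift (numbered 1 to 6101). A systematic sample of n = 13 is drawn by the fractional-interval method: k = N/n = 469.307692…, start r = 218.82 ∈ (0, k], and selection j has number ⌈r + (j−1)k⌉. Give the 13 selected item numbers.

219, 689, 1158, 1627, 2097, 2566, 3035, 3504, 3974, 4443, 4912, 5382, 5851

j=1: r + 0k = 218.82 → ⌈·⌉ = 219
j=2: r + 1k = 688.127692… → ⌈·⌉ = 689
j=3: r + 2k = 1157.435384… → ⌈·⌉ = 1158
j=4: r + 3k = 1626.743076… → ⌈·⌉ = 1627
j=5: r + 4k = 2096.050769… → ⌈·⌉ = 2097
j=6: r + 5k = 2565.358461… → ⌈·⌉ = 2566
j=7: r + 6k = 3034.666153… → ⌈·⌉ = 3035
j=8: r + 7k = 3503.973846… → ⌈·⌉ = 3504
j=9: r + 8k = 3973.281538… → ⌈·⌉ = 3974
j=10: r + 9k = 4442.589230… → ⌈·⌉ = 4443
j=11: r + 10k = 4911.896923… → ⌈·⌉ = 4912
j=12: r + 11k = 5381.204615… → ⌈·⌉ = 5382
j=13: r + 12k = 5850.512307… → ⌈·⌉ = 5851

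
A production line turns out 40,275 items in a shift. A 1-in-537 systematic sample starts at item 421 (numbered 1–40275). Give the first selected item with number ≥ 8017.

k = 537
Steps past start: ⌈(8017 − 421)/537⌉ = ⌈7596/537⌉ = 15
Selected item: 421 + 15×537 = 8476

8476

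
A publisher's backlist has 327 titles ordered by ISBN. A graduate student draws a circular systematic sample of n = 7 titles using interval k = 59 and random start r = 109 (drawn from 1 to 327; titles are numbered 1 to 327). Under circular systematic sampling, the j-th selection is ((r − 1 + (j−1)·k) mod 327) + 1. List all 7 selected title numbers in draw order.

109, 168, 227, 286, 18, 77, 136

Selection 1: 109
Selection 2: 109 + 59 = 168
Selection 3: 168 + 59 = 227
Selection 4: 227 + 59 = 286
Selection 5: 286 + 59 = 345 → 345 − 327 = 18
Selection 6: 18 + 59 = 77
Selection 7: 77 + 59 = 136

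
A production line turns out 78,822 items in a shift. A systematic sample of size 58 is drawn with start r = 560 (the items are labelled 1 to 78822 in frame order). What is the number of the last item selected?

k = 78822/58 = 1359
58th selection = r + (58−1)·k = 560 + 57×1359 = 560 + 77463 = 78023

78023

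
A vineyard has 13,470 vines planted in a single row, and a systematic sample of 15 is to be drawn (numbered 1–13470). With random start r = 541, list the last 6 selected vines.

8623, 9521, 10419, 11317, 12215, 13113

k = N/n = 13470/15 = 898
10th selection = 541 + 9×898 = 8623
11th: 8623 + 898 = 9521
12th: 9521 + 898 = 10419
13th: 10419 + 898 = 11317
14th: 11317 + 898 = 12215
15th: 12215 + 898 = 13113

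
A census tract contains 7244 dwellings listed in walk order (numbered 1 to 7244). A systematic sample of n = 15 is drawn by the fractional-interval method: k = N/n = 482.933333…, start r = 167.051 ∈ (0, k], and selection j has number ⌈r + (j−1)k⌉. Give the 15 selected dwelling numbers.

168, 650, 1133, 1616, 2099, 2582, 3065, 3548, 4031, 4514, 4997, 5480, 5963, 6446, 6929

j=1: r + 0k = 167.051 → ⌈·⌉ = 168
j=2: r + 1k = 649.984333… → ⌈·⌉ = 650
j=3: r + 2k = 1132.917666… → ⌈·⌉ = 1133
j=4: r + 3k = 1615.851 → ⌈·⌉ = 1616
j=5: r + 4k = 2098.784333… → ⌈·⌉ = 2099
j=6: r + 5k = 2581.717666… → ⌈·⌉ = 2582
j=7: r + 6k = 3064.651 → ⌈·⌉ = 3065
j=8: r + 7k = 3547.584333… → ⌈·⌉ = 3548
j=9: r + 8k = 4030.517666… → ⌈·⌉ = 4031
j=10: r + 9k = 4513.451 → ⌈·⌉ = 4514
j=11: r + 10k = 4996.384333… → ⌈·⌉ = 4997
j=12: r + 11k = 5479.317666… → ⌈·⌉ = 5480
j=13: r + 12k = 5962.251 → ⌈·⌉ = 5963
j=14: r + 13k = 6445.184333… → ⌈·⌉ = 6446
j=15: r + 14k = 6928.117666… → ⌈·⌉ = 6929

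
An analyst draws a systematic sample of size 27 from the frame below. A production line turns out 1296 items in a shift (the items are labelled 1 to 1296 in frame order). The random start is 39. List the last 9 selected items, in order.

903, 951, 999, 1047, 1095, 1143, 1191, 1239, 1287

k = N/n = 1296/27 = 48
19th selection = 39 + 18×48 = 903
20th: 903 + 48 = 951
21st: 951 + 48 = 999
22nd: 999 + 48 = 1047
23rd: 1047 + 48 = 1095
24th: 1095 + 48 = 1143
25th: 1143 + 48 = 1191
26th: 1191 + 48 = 1239
27th: 1239 + 48 = 1287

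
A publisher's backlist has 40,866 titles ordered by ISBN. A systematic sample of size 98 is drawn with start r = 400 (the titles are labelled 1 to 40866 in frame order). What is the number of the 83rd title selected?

34594

k = 40866/98 = 417
83rd selection = r + (83−1)·k = 400 + 82×417 = 400 + 34194 = 34594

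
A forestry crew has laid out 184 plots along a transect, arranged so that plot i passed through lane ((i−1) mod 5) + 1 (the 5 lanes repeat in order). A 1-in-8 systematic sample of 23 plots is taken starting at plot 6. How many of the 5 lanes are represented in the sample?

5

Consecutive selections differ by k = 8, so their lane numbers differ by 8 mod 5 = 3.
gcd(8, 5) = 1, so the sample visits 5/1 = 5 distinct residues mod 5.
Start 6 is lane 1; the lanes hit are 1, 2, 3, 4, 5.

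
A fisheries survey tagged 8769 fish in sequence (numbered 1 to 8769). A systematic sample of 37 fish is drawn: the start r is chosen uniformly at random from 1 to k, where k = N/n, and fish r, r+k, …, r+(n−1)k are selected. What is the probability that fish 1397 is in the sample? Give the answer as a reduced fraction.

1/237

k = 8769/37 = 237.
Fish 1397 is selected iff r ≡ 1397 (mod 237); exactly one such r in {1,…,237}.
Inclusion probability = 1/237.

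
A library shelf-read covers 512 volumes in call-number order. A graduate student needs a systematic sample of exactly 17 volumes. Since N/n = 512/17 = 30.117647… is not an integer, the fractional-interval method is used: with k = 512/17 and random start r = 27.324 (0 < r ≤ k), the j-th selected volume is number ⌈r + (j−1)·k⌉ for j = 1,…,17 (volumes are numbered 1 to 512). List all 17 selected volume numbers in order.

j=1: r + 0k = 27.324 → ⌈·⌉ = 28
j=2: r + 1k = 57.441647… → ⌈·⌉ = 58
j=3: r + 2k = 87.559294… → ⌈·⌉ = 88
j=4: r + 3k = 117.676941… → ⌈·⌉ = 118
j=5: r + 4k = 147.794588… → ⌈·⌉ = 148
j=6: r + 5k = 177.912235… → ⌈·⌉ = 178
j=7: r + 6k = 208.029882… → ⌈·⌉ = 209
j=8: r + 7k = 238.147529… → ⌈·⌉ = 239
j=9: r + 8k = 268.265176… → ⌈·⌉ = 269
j=10: r + 9k = 298.382823… → ⌈·⌉ = 299
j=11: r + 10k = 328.500470… → ⌈·⌉ = 329
j=12: r + 11k = 358.618117… → ⌈·⌉ = 359
j=13: r + 12k = 388.735764… → ⌈·⌉ = 389
j=14: r + 13k = 418.853411… → ⌈·⌉ = 419
j=15: r + 14k = 448.971058… → ⌈·⌉ = 449
j=16: r + 15k = 479.088705… → ⌈·⌉ = 480
j=17: r + 16k = 509.206352… → ⌈·⌉ = 510

28, 58, 88, 118, 148, 178, 209, 239, 269, 299, 329, 359, 389, 419, 449, 480, 510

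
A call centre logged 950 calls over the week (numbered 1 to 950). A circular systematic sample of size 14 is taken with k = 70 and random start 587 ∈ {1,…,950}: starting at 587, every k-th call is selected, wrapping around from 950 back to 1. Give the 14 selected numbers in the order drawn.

587, 657, 727, 797, 867, 937, 57, 127, 197, 267, 337, 407, 477, 547

Selection 1: 587
Selection 2: 587 + 70 = 657
Selection 3: 657 + 70 = 727
Selection 4: 727 + 70 = 797
Selection 5: 797 + 70 = 867
Selection 6: 867 + 70 = 937
Selection 7: 937 + 70 = 1007 → 1007 − 950 = 57
Selection 8: 57 + 70 = 127
Selection 9: 127 + 70 = 197
Selection 10: 197 + 70 = 267
Selection 11: 267 + 70 = 337
Selection 12: 337 + 70 = 407
Selection 13: 407 + 70 = 477
Selection 14: 477 + 70 = 547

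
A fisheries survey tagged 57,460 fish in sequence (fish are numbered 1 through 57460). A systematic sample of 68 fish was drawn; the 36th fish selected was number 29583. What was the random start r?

8

k = 57460/68 = 845
r = 29583 − (36−1)×845 = 29583 − 29575 = 8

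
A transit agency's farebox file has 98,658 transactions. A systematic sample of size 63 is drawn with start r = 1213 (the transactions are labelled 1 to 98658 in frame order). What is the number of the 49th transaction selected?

k = 98658/63 = 1566
49th selection = r + (49−1)·k = 1213 + 48×1566 = 1213 + 75168 = 76381

76381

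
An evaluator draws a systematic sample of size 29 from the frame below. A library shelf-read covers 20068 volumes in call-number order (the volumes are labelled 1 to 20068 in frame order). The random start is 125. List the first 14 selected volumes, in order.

k = N/n = 20068/29 = 692
volume 1: 125
volume 2: 125 + 692 = 817
volume 3: 817 + 692 = 1509
volume 4: 1509 + 692 = 2201
volume 5: 2201 + 692 = 2893
volume 6: 2893 + 692 = 3585
volume 7: 3585 + 692 = 4277
volume 8: 4277 + 692 = 4969
volume 9: 4969 + 692 = 5661
volume 10: 5661 + 692 = 6353
volume 11: 6353 + 692 = 7045
volume 12: 7045 + 692 = 7737
volume 13: 7737 + 692 = 8429
volume 14: 8429 + 692 = 9121

125, 817, 1509, 2201, 2893, 3585, 4277, 4969, 5661, 6353, 7045, 7737, 8429, 9121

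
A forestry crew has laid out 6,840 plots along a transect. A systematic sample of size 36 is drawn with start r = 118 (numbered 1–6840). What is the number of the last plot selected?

6768

k = 6840/36 = 190
36th selection = r + (36−1)·k = 118 + 35×190 = 118 + 6650 = 6768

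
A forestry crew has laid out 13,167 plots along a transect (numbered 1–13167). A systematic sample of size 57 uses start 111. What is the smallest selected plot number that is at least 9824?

k = 13167/57 = 231
Steps past start: ⌈(9824 − 111)/231⌉ = ⌈9713/231⌉ = 43
Selected plot: 111 + 43×231 = 10044

10044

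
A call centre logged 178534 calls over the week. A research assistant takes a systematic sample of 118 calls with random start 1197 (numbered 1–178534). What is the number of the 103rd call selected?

155523

k = 178534/118 = 1513
103rd selection = r + (103−1)·k = 1197 + 102×1513 = 1197 + 154326 = 155523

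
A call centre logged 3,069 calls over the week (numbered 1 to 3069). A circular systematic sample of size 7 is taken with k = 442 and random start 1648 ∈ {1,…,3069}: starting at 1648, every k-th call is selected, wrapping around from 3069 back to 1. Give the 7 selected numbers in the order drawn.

Selection 1: 1648
Selection 2: 1648 + 442 = 2090
Selection 3: 2090 + 442 = 2532
Selection 4: 2532 + 442 = 2974
Selection 5: 2974 + 442 = 3416 → 3416 − 3069 = 347
Selection 6: 347 + 442 = 789
Selection 7: 789 + 442 = 1231

1648, 2090, 2532, 2974, 347, 789, 1231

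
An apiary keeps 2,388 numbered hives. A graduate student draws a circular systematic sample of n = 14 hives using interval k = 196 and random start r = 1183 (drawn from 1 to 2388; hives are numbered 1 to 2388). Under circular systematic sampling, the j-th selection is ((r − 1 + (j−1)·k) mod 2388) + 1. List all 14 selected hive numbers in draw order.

Selection 1: 1183
Selection 2: 1183 + 196 = 1379
Selection 3: 1379 + 196 = 1575
Selection 4: 1575 + 196 = 1771
Selection 5: 1771 + 196 = 1967
Selection 6: 1967 + 196 = 2163
Selection 7: 2163 + 196 = 2359
Selection 8: 2359 + 196 = 2555 → 2555 − 2388 = 167
Selection 9: 167 + 196 = 363
Selection 10: 363 + 196 = 559
Selection 11: 559 + 196 = 755
Selection 12: 755 + 196 = 951
Selection 13: 951 + 196 = 1147
Selection 14: 1147 + 196 = 1343

1183, 1379, 1575, 1771, 1967, 2163, 2359, 167, 363, 559, 755, 951, 1147, 1343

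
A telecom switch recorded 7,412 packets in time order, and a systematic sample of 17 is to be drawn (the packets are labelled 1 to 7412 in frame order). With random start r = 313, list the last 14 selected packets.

k = N/n = 7412/17 = 436
4th selection = 313 + 3×436 = 1621
5th: 1621 + 436 = 2057
6th: 2057 + 436 = 2493
7th: 2493 + 436 = 2929
8th: 2929 + 436 = 3365
9th: 3365 + 436 = 3801
10th: 3801 + 436 = 4237
11th: 4237 + 436 = 4673
12th: 4673 + 436 = 5109
13th: 5109 + 436 = 5545
14th: 5545 + 436 = 5981
15th: 5981 + 436 = 6417
16th: 6417 + 436 = 6853
17th: 6853 + 436 = 7289

1621, 2057, 2493, 2929, 3365, 3801, 4237, 4673, 5109, 5545, 5981, 6417, 6853, 7289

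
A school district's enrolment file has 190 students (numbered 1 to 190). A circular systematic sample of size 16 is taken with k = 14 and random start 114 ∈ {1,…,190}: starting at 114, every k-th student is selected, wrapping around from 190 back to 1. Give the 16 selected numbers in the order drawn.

114, 128, 142, 156, 170, 184, 8, 22, 36, 50, 64, 78, 92, 106, 120, 134

Selection 1: 114
Selection 2: 114 + 14 = 128
Selection 3: 128 + 14 = 142
Selection 4: 142 + 14 = 156
Selection 5: 156 + 14 = 170
Selection 6: 170 + 14 = 184
Selection 7: 184 + 14 = 198 → 198 − 190 = 8
Selection 8: 8 + 14 = 22
Selection 9: 22 + 14 = 36
Selection 10: 36 + 14 = 50
Selection 11: 50 + 14 = 64
Selection 12: 64 + 14 = 78
Selection 13: 78 + 14 = 92
Selection 14: 92 + 14 = 106
Selection 15: 106 + 14 = 120
Selection 16: 120 + 14 = 134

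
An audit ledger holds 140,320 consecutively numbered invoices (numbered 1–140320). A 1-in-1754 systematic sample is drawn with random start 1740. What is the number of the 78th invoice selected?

k = 1754
78th selection = r + (78−1)·k = 1740 + 77×1754 = 1740 + 135058 = 136798

136798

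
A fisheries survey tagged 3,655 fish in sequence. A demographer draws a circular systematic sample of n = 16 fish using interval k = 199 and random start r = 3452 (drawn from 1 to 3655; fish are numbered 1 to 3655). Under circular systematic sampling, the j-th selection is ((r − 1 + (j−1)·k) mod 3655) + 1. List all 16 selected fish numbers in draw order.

Selection 1: 3452
Selection 2: 3452 + 199 = 3651
Selection 3: 3651 + 199 = 3850 → 3850 − 3655 = 195
Selection 4: 195 + 199 = 394
Selection 5: 394 + 199 = 593
Selection 6: 593 + 199 = 792
Selection 7: 792 + 199 = 991
Selection 8: 991 + 199 = 1190
Selection 9: 1190 + 199 = 1389
Selection 10: 1389 + 199 = 1588
Selection 11: 1588 + 199 = 1787
Selection 12: 1787 + 199 = 1986
Selection 13: 1986 + 199 = 2185
Selection 14: 2185 + 199 = 2384
Selection 15: 2384 + 199 = 2583
Selection 16: 2583 + 199 = 2782

3452, 3651, 195, 394, 593, 792, 991, 1190, 1389, 1588, 1787, 1986, 2185, 2384, 2583, 2782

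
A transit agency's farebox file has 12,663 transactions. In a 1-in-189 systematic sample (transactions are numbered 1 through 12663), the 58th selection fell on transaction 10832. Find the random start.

59

k = 189
r = 10832 − (58−1)×189 = 10832 − 10773 = 59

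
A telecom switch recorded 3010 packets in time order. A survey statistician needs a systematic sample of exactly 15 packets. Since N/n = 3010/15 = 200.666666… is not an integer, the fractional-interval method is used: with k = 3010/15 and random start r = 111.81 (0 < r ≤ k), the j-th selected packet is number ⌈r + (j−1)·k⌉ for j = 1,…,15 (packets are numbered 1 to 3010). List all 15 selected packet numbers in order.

j=1: r + 0k = 111.81 → ⌈·⌉ = 112
j=2: r + 1k = 312.476666… → ⌈·⌉ = 313
j=3: r + 2k = 513.143333… → ⌈·⌉ = 514
j=4: r + 3k = 713.81 → ⌈·⌉ = 714
j=5: r + 4k = 914.476666… → ⌈·⌉ = 915
j=6: r + 5k = 1115.143333… → ⌈·⌉ = 1116
j=7: r + 6k = 1315.81 → ⌈·⌉ = 1316
j=8: r + 7k = 1516.476666… → ⌈·⌉ = 1517
j=9: r + 8k = 1717.143333… → ⌈·⌉ = 1718
j=10: r + 9k = 1917.81 → ⌈·⌉ = 1918
j=11: r + 10k = 2118.476666… → ⌈·⌉ = 2119
j=12: r + 11k = 2319.143333… → ⌈·⌉ = 2320
j=13: r + 12k = 2519.81 → ⌈·⌉ = 2520
j=14: r + 13k = 2720.476666… → ⌈·⌉ = 2721
j=15: r + 14k = 2921.143333… → ⌈·⌉ = 2922

112, 313, 514, 714, 915, 1116, 1316, 1517, 1718, 1918, 2119, 2320, 2520, 2721, 2922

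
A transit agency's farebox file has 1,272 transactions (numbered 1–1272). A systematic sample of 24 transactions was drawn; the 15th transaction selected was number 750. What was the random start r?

k = 1272/24 = 53
r = 750 − (15−1)×53 = 750 − 742 = 8

8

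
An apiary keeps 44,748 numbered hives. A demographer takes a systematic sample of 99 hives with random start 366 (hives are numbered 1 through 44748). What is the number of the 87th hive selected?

39238

k = 44748/99 = 452
87th selection = r + (87−1)·k = 366 + 86×452 = 366 + 38872 = 39238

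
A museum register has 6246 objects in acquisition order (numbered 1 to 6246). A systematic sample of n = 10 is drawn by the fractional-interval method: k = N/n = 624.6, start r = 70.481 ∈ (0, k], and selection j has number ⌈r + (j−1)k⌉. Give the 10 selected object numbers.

j=1: r + 0k = 70.481 → ⌈·⌉ = 71
j=2: r + 1k = 695.081 → ⌈·⌉ = 696
j=3: r + 2k = 1319.681 → ⌈·⌉ = 1320
j=4: r + 3k = 1944.281 → ⌈·⌉ = 1945
j=5: r + 4k = 2568.881 → ⌈·⌉ = 2569
j=6: r + 5k = 3193.481 → ⌈·⌉ = 3194
j=7: r + 6k = 3818.081 → ⌈·⌉ = 3819
j=8: r + 7k = 4442.681 → ⌈·⌉ = 4443
j=9: r + 8k = 5067.281 → ⌈·⌉ = 5068
j=10: r + 9k = 5691.881 → ⌈·⌉ = 5692

71, 696, 1320, 1945, 2569, 3194, 3819, 4443, 5068, 5692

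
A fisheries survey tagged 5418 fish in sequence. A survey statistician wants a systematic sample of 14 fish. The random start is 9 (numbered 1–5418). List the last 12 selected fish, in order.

k = N/n = 5418/14 = 387
3rd selection = 9 + 2×387 = 783
4th: 783 + 387 = 1170
5th: 1170 + 387 = 1557
6th: 1557 + 387 = 1944
7th: 1944 + 387 = 2331
8th: 2331 + 387 = 2718
9th: 2718 + 387 = 3105
10th: 3105 + 387 = 3492
11th: 3492 + 387 = 3879
12th: 3879 + 387 = 4266
13th: 4266 + 387 = 4653
14th: 4653 + 387 = 5040

783, 1170, 1557, 1944, 2331, 2718, 3105, 3492, 3879, 4266, 4653, 5040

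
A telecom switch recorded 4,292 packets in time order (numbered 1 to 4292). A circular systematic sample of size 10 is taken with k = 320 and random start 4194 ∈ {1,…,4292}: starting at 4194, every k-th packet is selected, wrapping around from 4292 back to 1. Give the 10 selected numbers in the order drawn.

Selection 1: 4194
Selection 2: 4194 + 320 = 4514 → 4514 − 4292 = 222
Selection 3: 222 + 320 = 542
Selection 4: 542 + 320 = 862
Selection 5: 862 + 320 = 1182
Selection 6: 1182 + 320 = 1502
Selection 7: 1502 + 320 = 1822
Selection 8: 1822 + 320 = 2142
Selection 9: 2142 + 320 = 2462
Selection 10: 2462 + 320 = 2782

4194, 222, 542, 862, 1182, 1502, 1822, 2142, 2462, 2782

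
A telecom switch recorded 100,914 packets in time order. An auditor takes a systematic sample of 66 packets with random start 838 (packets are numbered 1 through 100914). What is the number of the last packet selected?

k = 100914/66 = 1529
66th selection = r + (66−1)·k = 838 + 65×1529 = 838 + 99385 = 100223

100223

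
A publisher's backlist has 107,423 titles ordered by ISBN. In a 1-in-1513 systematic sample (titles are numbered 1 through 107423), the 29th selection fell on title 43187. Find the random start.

k = 1513
r = 43187 − (29−1)×1513 = 43187 − 42364 = 823

823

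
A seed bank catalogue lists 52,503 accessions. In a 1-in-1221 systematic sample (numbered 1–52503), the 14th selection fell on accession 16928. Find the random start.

k = 1221
r = 16928 − (14−1)×1221 = 16928 − 15873 = 1055

1055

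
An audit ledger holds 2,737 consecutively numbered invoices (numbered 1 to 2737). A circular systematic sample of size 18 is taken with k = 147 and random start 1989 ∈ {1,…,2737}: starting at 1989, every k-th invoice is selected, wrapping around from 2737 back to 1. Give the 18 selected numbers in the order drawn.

1989, 2136, 2283, 2430, 2577, 2724, 134, 281, 428, 575, 722, 869, 1016, 1163, 1310, 1457, 1604, 1751

Selection 1: 1989
Selection 2: 1989 + 147 = 2136
Selection 3: 2136 + 147 = 2283
Selection 4: 2283 + 147 = 2430
Selection 5: 2430 + 147 = 2577
Selection 6: 2577 + 147 = 2724
Selection 7: 2724 + 147 = 2871 → 2871 − 2737 = 134
Selection 8: 134 + 147 = 281
Selection 9: 281 + 147 = 428
Selection 10: 428 + 147 = 575
Selection 11: 575 + 147 = 722
Selection 12: 722 + 147 = 869
Selection 13: 869 + 147 = 1016
Selection 14: 1016 + 147 = 1163
Selection 15: 1163 + 147 = 1310
Selection 16: 1310 + 147 = 1457
Selection 17: 1457 + 147 = 1604
Selection 18: 1604 + 147 = 1751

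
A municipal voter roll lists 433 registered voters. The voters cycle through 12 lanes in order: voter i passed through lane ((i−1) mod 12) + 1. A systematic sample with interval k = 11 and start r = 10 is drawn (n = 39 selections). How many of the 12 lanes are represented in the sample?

Consecutive selections differ by k = 11, so their lane numbers differ by 11 mod 12 = 11.
gcd(11, 12) = 1, so the sample visits 12/1 = 12 distinct residues mod 12.
Start 10 is lane 10; the lanes hit are 1, 2, 3, 4, 5, 6, 7, 8, 9, 10, 11, 12.

12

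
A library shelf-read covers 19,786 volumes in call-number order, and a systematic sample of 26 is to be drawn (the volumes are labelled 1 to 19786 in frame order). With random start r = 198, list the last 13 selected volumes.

k = N/n = 19786/26 = 761
14th selection = 198 + 13×761 = 10091
15th: 10091 + 761 = 10852
16th: 10852 + 761 = 11613
17th: 11613 + 761 = 12374
18th: 12374 + 761 = 13135
19th: 13135 + 761 = 13896
20th: 13896 + 761 = 14657
21st: 14657 + 761 = 15418
22nd: 15418 + 761 = 16179
23rd: 16179 + 761 = 16940
24th: 16940 + 761 = 17701
25th: 17701 + 761 = 18462
26th: 18462 + 761 = 19223

10091, 10852, 11613, 12374, 13135, 13896, 14657, 15418, 16179, 16940, 17701, 18462, 19223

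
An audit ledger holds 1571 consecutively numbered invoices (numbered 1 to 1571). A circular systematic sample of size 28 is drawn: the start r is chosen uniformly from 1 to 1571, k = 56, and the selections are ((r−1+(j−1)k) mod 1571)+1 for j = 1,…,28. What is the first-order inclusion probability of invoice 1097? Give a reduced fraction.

For each position j, as r ranges over 1…1571 the j-th selection hits every invoice exactly once, so invoice 1097 is selected for exactly 28 of the 1571 starts.
Inclusion probability = 28/1571.

28/1571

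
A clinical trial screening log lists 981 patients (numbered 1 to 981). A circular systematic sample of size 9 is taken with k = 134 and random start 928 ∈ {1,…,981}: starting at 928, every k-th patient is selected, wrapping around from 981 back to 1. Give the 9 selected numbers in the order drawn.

928, 81, 215, 349, 483, 617, 751, 885, 38

Selection 1: 928
Selection 2: 928 + 134 = 1062 → 1062 − 981 = 81
Selection 3: 81 + 134 = 215
Selection 4: 215 + 134 = 349
Selection 5: 349 + 134 = 483
Selection 6: 483 + 134 = 617
Selection 7: 617 + 134 = 751
Selection 8: 751 + 134 = 885
Selection 9: 885 + 134 = 1019 → 1019 − 981 = 38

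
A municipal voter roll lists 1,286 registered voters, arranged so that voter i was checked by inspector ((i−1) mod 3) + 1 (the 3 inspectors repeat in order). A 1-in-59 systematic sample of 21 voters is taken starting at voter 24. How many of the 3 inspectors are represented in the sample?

Consecutive selections differ by k = 59, so their inspector numbers differ by 59 mod 3 = 2.
gcd(59, 3) = 1, so the sample visits 3/1 = 3 distinct residues mod 3.
Start 24 is inspector 3; the inspectors hit are 1, 2, 3.

3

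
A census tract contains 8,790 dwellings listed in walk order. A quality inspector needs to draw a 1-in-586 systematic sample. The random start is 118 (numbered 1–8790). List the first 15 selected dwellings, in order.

dwelling 1: 118
dwelling 2: 118 + 586 = 704
dwelling 3: 704 + 586 = 1290
dwelling 4: 1290 + 586 = 1876
dwelling 5: 1876 + 586 = 2462
dwelling 6: 2462 + 586 = 3048
dwelling 7: 3048 + 586 = 3634
dwelling 8: 3634 + 586 = 4220
dwelling 9: 4220 + 586 = 4806
dwelling 10: 4806 + 586 = 5392
dwelling 11: 5392 + 586 = 5978
dwelling 12: 5978 + 586 = 6564
dwelling 13: 6564 + 586 = 7150
dwelling 14: 7150 + 586 = 7736
dwelling 15: 7736 + 586 = 8322

118, 704, 1290, 1876, 2462, 3048, 3634, 4220, 4806, 5392, 5978, 6564, 7150, 7736, 8322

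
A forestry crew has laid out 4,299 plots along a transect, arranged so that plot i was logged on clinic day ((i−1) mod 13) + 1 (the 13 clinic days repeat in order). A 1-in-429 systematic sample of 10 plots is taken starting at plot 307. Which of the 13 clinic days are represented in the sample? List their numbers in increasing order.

Consecutive selections differ by k = 429, so their clinic day numbers differ by 429 mod 13 = 0.
gcd(429, 13) = 13, so the sample visits 13/13 = 1 distinct residues mod 13.
Start 307 is clinic day 8; the clinic days hit are 8.

8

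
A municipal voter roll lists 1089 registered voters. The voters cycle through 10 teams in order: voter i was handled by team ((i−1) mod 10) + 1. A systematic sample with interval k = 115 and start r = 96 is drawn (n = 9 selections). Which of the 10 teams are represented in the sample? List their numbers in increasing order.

Consecutive selections differ by k = 115, so their team numbers differ by 115 mod 10 = 5.
gcd(115, 10) = 5, so the sample visits 10/5 = 2 distinct residues mod 10.
Start 96 is team 6; the teams hit are 1, 6.

1, 6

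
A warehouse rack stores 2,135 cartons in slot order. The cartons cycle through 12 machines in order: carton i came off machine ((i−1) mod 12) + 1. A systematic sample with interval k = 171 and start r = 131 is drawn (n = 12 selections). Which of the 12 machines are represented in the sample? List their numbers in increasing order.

2, 5, 8, 11

Consecutive selections differ by k = 171, so their machine numbers differ by 171 mod 12 = 3.
gcd(171, 12) = 3, so the sample visits 12/3 = 4 distinct residues mod 12.
Start 131 is machine 11; the machines hit are 2, 5, 8, 11.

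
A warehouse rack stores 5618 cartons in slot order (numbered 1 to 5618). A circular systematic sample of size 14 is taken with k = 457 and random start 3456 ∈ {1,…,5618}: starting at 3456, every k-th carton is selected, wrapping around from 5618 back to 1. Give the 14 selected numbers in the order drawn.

Selection 1: 3456
Selection 2: 3456 + 457 = 3913
Selection 3: 3913 + 457 = 4370
Selection 4: 4370 + 457 = 4827
Selection 5: 4827 + 457 = 5284
Selection 6: 5284 + 457 = 5741 → 5741 − 5618 = 123
Selection 7: 123 + 457 = 580
Selection 8: 580 + 457 = 1037
Selection 9: 1037 + 457 = 1494
Selection 10: 1494 + 457 = 1951
Selection 11: 1951 + 457 = 2408
Selection 12: 2408 + 457 = 2865
Selection 13: 2865 + 457 = 3322
Selection 14: 3322 + 457 = 3779

3456, 3913, 4370, 4827, 5284, 123, 580, 1037, 1494, 1951, 2408, 2865, 3322, 3779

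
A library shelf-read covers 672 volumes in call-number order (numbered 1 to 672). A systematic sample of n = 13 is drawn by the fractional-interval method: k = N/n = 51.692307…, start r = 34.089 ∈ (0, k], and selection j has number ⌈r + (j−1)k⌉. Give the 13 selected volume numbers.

35, 86, 138, 190, 241, 293, 345, 396, 448, 500, 552, 603, 655

j=1: r + 0k = 34.089 → ⌈·⌉ = 35
j=2: r + 1k = 85.781307… → ⌈·⌉ = 86
j=3: r + 2k = 137.473615… → ⌈·⌉ = 138
j=4: r + 3k = 189.165923… → ⌈·⌉ = 190
j=5: r + 4k = 240.858230… → ⌈·⌉ = 241
j=6: r + 5k = 292.550538… → ⌈·⌉ = 293
j=7: r + 6k = 344.242846… → ⌈·⌉ = 345
j=8: r + 7k = 395.935153… → ⌈·⌉ = 396
j=9: r + 8k = 447.627461… → ⌈·⌉ = 448
j=10: r + 9k = 499.319769… → ⌈·⌉ = 500
j=11: r + 10k = 551.012076… → ⌈·⌉ = 552
j=12: r + 11k = 602.704384… → ⌈·⌉ = 603
j=13: r + 12k = 654.396692… → ⌈·⌉ = 655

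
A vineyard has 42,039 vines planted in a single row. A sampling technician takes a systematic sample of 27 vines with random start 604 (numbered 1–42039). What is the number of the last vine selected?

k = 42039/27 = 1557
27th selection = r + (27−1)·k = 604 + 26×1557 = 604 + 40482 = 41086

41086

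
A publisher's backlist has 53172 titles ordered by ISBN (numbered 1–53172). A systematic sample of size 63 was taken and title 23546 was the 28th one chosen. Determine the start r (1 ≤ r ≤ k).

758

k = 53172/63 = 844
r = 23546 − (28−1)×844 = 23546 − 22788 = 758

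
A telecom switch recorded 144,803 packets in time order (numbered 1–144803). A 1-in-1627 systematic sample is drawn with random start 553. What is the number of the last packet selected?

143729

k = 1627
89th selection = r + (89−1)·k = 553 + 88×1627 = 553 + 143176 = 143729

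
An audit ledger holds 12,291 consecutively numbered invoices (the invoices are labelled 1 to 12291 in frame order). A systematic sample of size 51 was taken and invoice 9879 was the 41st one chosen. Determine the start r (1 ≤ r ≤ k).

k = 12291/51 = 241
r = 9879 − (41−1)×241 = 9879 − 9640 = 239

239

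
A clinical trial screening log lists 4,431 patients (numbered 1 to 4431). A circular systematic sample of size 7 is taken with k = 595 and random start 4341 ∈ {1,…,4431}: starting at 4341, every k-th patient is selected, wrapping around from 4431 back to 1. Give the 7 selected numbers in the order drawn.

4341, 505, 1100, 1695, 2290, 2885, 3480

Selection 1: 4341
Selection 2: 4341 + 595 = 4936 → 4936 − 4431 = 505
Selection 3: 505 + 595 = 1100
Selection 4: 1100 + 595 = 1695
Selection 5: 1695 + 595 = 2290
Selection 6: 2290 + 595 = 2885
Selection 7: 2885 + 595 = 3480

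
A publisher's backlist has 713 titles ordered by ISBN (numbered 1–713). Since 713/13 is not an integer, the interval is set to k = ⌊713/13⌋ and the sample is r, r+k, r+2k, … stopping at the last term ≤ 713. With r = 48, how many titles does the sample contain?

13

k = ⌊713/13⌋ = 54
Achieved size = ⌊(713 − 48)/54⌋ + 1 = ⌊665/54⌋ + 1 = 12 + 1 = 13
(last selection: 48 + 12×54 = 696 ≤ 713; next would be 750 > 713)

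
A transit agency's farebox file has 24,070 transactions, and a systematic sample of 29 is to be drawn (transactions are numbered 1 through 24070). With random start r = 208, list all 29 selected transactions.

k = N/n = 24070/29 = 830
transaction 1: 208
transaction 2: 208 + 830 = 1038
transaction 3: 1038 + 830 = 1868
transaction 4: 1868 + 830 = 2698
transaction 5: 2698 + 830 = 3528
transaction 6: 3528 + 830 = 4358
transaction 7: 4358 + 830 = 5188
transaction 8: 5188 + 830 = 6018
transaction 9: 6018 + 830 = 6848
transaction 10: 6848 + 830 = 7678
transaction 11: 7678 + 830 = 8508
transaction 12: 8508 + 830 = 9338
transaction 13: 9338 + 830 = 10168
transaction 14: 10168 + 830 = 10998
transaction 15: 10998 + 830 = 11828
transaction 16: 11828 + 830 = 12658
transaction 17: 12658 + 830 = 13488
transaction 18: 13488 + 830 = 14318
transaction 19: 14318 + 830 = 15148
transaction 20: 15148 + 830 = 15978
transaction 21: 15978 + 830 = 16808
transaction 22: 16808 + 830 = 17638
transaction 23: 17638 + 830 = 18468
transaction 24: 18468 + 830 = 19298
transaction 25: 19298 + 830 = 20128
transaction 26: 20128 + 830 = 20958
transaction 27: 20958 + 830 = 21788
transaction 28: 21788 + 830 = 22618
transaction 29: 22618 + 830 = 23448

208, 1038, 1868, 2698, 3528, 4358, 5188, 6018, 6848, 7678, 8508, 9338, 10168, 10998, 11828, 12658, 13488, 14318, 15148, 15978, 16808, 17638, 18468, 19298, 20128, 20958, 21788, 22618, 23448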